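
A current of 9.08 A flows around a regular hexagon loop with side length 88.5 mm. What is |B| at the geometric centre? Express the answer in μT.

Each side is a finite straight segment at perpendicular distance d = a/(2 tan(π/6)) = 0.07664 m from the centre, with end-angles ±π/6.
One side contributes B₁ = (μ₀I/4πd)·2 sin(π/6) = 1.18×10⁻⁵ T.
All 6 sides add in the same direction: B = 6 × 1.18×10⁻⁵ = 7.11×10⁻⁵ T.

B ≈ 71.1 μT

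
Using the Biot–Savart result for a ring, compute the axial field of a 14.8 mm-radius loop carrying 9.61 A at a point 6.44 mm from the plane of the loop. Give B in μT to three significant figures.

B ≈ 315 μT

On the axis of a circular loop, B = μ₀IR² / [2(R²+z²)^(3/2)].
R² + z² = (0.0148)² + (0.00644)² = 0.0002605 m², and (R²+z²)^(3/2) = 4.20×10⁻⁶ m³.
B = (4π×10⁻⁷ × 9.61 × 0.000219) / (2 × 4.20×10⁻⁶) = 3.15×10⁻⁴ T.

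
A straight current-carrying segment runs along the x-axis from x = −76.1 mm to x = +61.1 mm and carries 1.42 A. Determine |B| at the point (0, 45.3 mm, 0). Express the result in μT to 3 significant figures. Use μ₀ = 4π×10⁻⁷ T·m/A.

For a finite straight segment, B = (μ₀I/4πd)(sinθ₁ + sinθ₂), where θ₁, θ₂ are the angles from the perpendicular to each end.
The perpendicular distance is d = 0.0453 m; the end-offsets along the wire are a = 0.0761 m and b = 0.0611 m.
sinθ₁ = 0.0761/√(0.0761²+0.0453²) = 0.8593; sinθ₂ = 0.0611/√(0.0611²+0.0453²) = 0.8033.
B = (4π×10⁻⁷ × 1.42) / (4π × 0.0453) × (0.8593 + 0.8033) = 5.21×10⁻⁶ T.

B ≈ 5.21 μT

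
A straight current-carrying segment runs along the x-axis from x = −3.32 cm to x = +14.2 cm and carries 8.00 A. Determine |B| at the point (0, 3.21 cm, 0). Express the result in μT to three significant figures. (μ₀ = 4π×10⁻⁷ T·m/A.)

B ≈ 42.2 μT

For a finite straight segment, B = (μ₀I/4πd)(sinθ₁ + sinθ₂), where θ₁, θ₂ are the angles from the perpendicular to each end.
The perpendicular distance is d = 0.0321 m; the end-offsets along the wire are a = 0.0332 m and b = 0.142 m.
sinθ₁ = 0.0332/√(0.0332²+0.0321²) = 0.7189; sinθ₂ = 0.142/√(0.142²+0.0321²) = 0.9754.
B = (4π×10⁻⁷ × 8.00) / (4π × 0.0321) × (0.7189 + 0.9754) = 4.22×10⁻⁵ T.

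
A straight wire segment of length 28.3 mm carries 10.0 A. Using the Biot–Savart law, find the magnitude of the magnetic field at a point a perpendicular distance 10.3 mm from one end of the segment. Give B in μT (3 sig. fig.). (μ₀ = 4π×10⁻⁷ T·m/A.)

B ≈ 91.2 μT

For a finite straight segment, B = (μ₀I/4πd)(sinθ₁ + sinθ₂), where θ₁, θ₂ are the angles from the perpendicular to each end.
The perpendicular foot is at one end, so the two end-offsets along the wire are 0 and L = 0.0283 m.
sinθ₁ = 0/√(0²+0.0103²) = 0.0000; sinθ₂ = 0.0283/√(0.0283²+0.0103²) = 0.9397.
B = (4π×10⁻⁷ × 10.0) / (4π × 0.0103) × (0.0000 + 0.9397) = 9.12×10⁻⁵ T.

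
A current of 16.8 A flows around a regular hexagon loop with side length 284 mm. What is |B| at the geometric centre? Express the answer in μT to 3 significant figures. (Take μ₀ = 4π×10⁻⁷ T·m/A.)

B ≈ 41.0 μT

Each side is a finite straight segment at perpendicular distance d = a/(2 tan(π/6)) = 0.246 m from the centre, with end-angles ±π/6.
One side contributes B₁ = (μ₀I/4πd)·2 sin(π/6) = 6.83×10⁻⁶ T.
All 6 sides add in the same direction: B = 6 × 6.83×10⁻⁶ = 4.10×10⁻⁵ T.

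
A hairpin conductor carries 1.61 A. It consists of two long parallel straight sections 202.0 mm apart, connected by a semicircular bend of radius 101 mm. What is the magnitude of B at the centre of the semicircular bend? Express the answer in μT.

B ≈ 8.20 μT

The semicircular arc contributes B_arc = μ₀I·π/(4πR) = μ₀I/(4R) = 5.01×10⁻⁶ T.
Each semi-infinite lead is at perpendicular distance R = 0.101 m from the centre, with the perpendicular foot at its near end, so it contributes μ₀I/(4πR); both point the same way, together 3.19×10⁻⁶ T.
Arc and leads all point the same direction: B = 5.01×10⁻⁶ + 3.19×10⁻⁶ = 8.20×10⁻⁶ T.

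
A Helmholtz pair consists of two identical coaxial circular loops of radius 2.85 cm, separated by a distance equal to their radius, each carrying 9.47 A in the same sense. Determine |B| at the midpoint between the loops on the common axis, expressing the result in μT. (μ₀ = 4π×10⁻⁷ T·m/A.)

Each loop contributes B = μ₀IR²/[2(R²+z²)^(3/2)] on the axis, with z measured from that loop.
Loop 1 (z = 0.01425 m): B₁ = 1.49×10⁻⁴ T. Loop 2 (z = 0.01425 m): B₂ = 1.49×10⁻⁴ T.
The fields add: B = B₁ + B₂ = 2.99×10⁻⁴ T.

B ≈ 299 μT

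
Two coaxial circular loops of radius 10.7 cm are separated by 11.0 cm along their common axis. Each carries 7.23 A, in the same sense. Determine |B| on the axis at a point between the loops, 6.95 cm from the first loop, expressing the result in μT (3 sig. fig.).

B ≈ 59.8 μT

Each loop contributes B = μ₀IR²/[2(R²+z²)^(3/2)] on the axis, with z measured from that loop.
Loop 1 (z = 0.0695 m): B₁ = 2.50×10⁻⁵ T. Loop 2 (z = 0.0405 m): B₂ = 3.47×10⁻⁵ T.
The fields add: B = B₁ + B₂ = 5.98×10⁻⁵ T.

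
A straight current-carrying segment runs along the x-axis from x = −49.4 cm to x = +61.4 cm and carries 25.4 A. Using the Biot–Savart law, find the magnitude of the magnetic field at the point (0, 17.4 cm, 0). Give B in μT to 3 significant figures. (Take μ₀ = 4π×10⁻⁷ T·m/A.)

B ≈ 27.8 μT

For a finite straight segment, B = (μ₀I/4πd)(sinθ₁ + sinθ₂), where θ₁, θ₂ are the angles from the perpendicular to each end.
The perpendicular distance is d = 0.174 m; the end-offsets along the wire are a = 0.494 m and b = 0.614 m.
sinθ₁ = 0.494/√(0.494²+0.174²) = 0.9432; sinθ₂ = 0.614/√(0.614²+0.174²) = 0.9621.
B = (4π×10⁻⁷ × 25.4) / (4π × 0.174) × (0.9432 + 0.9621) = 2.78×10⁻⁵ T.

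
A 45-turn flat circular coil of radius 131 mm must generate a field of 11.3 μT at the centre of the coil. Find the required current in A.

For an N-turn coil, B = Nμ₀I/(2R) with R = 0.131 m, so I = 2RB/(Nμ₀) = 2 × 0.131 × 1.13×10⁻⁵ / (45 × 4π×10⁻⁷) = 5.24×10⁻² A.

I ≈ 0.0524 A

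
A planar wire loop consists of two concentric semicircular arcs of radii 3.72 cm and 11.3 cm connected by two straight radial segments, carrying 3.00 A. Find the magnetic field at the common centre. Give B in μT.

The radial connectors point toward the centre, so dl × r̂ = 0 and they contribute nothing.
Each semicircle gives μ₀I/(4R): inner arc 2.53×10⁻⁵ T, outer arc 8.34×10⁻⁶ T.
The two arcs carry current in opposite angular senses, so their fields oppose: B = |2.53×10⁻⁵ − 8.34×10⁻⁶| = 1.70×10⁻⁵ T.

B ≈ 17.0 μT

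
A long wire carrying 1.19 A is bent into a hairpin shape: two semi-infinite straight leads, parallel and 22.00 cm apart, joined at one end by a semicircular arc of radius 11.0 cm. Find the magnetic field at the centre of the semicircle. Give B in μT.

The semicircular arc contributes B_arc = μ₀I·π/(4πR) = μ₀I/(4R) = 3.40×10⁻⁶ T.
Each semi-infinite lead is at perpendicular distance R = 0.11 m from the centre, with the perpendicular foot at its near end, so it contributes μ₀I/(4πR); both point the same way, together 2.16×10⁻⁶ T.
Arc and leads all point the same direction: B = 3.40×10⁻⁶ + 2.16×10⁻⁶ = 5.56×10⁻⁶ T.

B ≈ 5.56 μT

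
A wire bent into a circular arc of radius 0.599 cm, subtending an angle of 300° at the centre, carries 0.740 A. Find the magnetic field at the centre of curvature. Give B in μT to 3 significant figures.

B ≈ 64.7 μT

The Biot–Savart field of a circular arc at its centre is B = μ₀Iφ/(4πR), with φ = 5.236 rad.
B = (4π×10⁻⁷ × 0.740 × 5.236) / (4π × 0.00599) = 6.47×10⁻⁵ T.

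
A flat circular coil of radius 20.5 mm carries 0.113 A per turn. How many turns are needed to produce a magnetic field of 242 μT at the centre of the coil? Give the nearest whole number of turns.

For an N-turn coil, B = Nμ₀I/(2R). A single turn gives B₁ = 3.46×10⁻⁶ T with R = 0.0205 m.
N = B/B₁ = 2.42×10⁻⁴ / 3.46×10⁻⁶ = 69.87.

N = 70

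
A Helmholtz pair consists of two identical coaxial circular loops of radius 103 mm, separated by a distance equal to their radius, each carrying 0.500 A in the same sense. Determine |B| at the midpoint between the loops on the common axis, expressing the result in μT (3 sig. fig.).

B ≈ 4.36 μT

Each loop contributes B = μ₀IR²/[2(R²+z²)^(3/2)] on the axis, with z measured from that loop.
Loop 1 (z = 0.0515 m): B₁ = 2.18×10⁻⁶ T. Loop 2 (z = 0.0515 m): B₂ = 2.18×10⁻⁶ T.
The fields add: B = B₁ + B₂ = 4.36×10⁻⁶ T.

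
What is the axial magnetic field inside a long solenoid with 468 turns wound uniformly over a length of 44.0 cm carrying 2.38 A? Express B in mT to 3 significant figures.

B ≈ 3.18 mT

Inside a long solenoid, B = μ₀nI with n = 1064 turns/m.
B = 4π×10⁻⁷ × 1064 × 2.38 = 3.18×10⁻³ T.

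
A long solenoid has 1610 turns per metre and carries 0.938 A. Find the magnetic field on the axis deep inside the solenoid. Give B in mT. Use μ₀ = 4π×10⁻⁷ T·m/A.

B ≈ 1.90 mT

Inside a long solenoid, B = μ₀nI with n = 1610 turns/m.
B = 4π×10⁻⁷ × 1610 × 0.938 = 1.90×10⁻³ T.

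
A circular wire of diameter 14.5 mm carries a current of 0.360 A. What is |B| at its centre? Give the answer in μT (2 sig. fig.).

B ≈ 31 μT

At the centre of a circular loop the Biot–Savart law gives B = μ₀I/(2R) (so R = 0.00725 m).
B = (4π×10⁻⁷ × 0.360) / (2 × 0.00725) = 3.12×10⁻⁵ T.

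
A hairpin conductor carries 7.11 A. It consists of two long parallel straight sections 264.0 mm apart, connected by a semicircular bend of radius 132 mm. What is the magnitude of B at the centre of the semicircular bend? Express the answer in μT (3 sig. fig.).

The semicircular arc contributes B_arc = μ₀I·π/(4πR) = μ₀I/(4R) = 1.69×10⁻⁵ T.
Each semi-infinite lead is at perpendicular distance R = 0.132 m from the centre, with the perpendicular foot at its near end, so it contributes μ₀I/(4πR); both point the same way, together 1.08×10⁻⁵ T.
Arc and leads all point the same direction: B = 1.69×10⁻⁵ + 1.08×10⁻⁵ = 2.77×10⁻⁵ T.

B ≈ 27.7 μT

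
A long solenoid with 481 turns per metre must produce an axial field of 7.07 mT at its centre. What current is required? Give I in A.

Inside a long solenoid B = μ₀nI with n = 481 m⁻¹, so I = B/(μ₀n).
I = 7.07×10⁻³ / (4π×10⁻⁷ × 481) = 11.7 A.

I ≈ 11.7 A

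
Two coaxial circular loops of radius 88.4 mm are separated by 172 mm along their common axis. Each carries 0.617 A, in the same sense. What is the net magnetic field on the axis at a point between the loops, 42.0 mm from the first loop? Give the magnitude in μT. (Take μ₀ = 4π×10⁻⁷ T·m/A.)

Each loop contributes B = μ₀IR²/[2(R²+z²)^(3/2)] on the axis, with z measured from that loop.
Loop 1 (z = 0.042 m): B₁ = 3.23×10⁻⁶ T. Loop 2 (z = 0.13 m): B₂ = 7.80×10⁻⁷ T.
The fields add: B = B₁ + B₂ = 4.01×10⁻⁶ T.

B ≈ 4.01 μT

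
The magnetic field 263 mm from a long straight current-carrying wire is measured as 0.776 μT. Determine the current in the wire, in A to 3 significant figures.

I ≈ 1.02 A

For a long straight wire B = μ₀I/(2πd), so I = 2πdB/μ₀.
I = 2π × 0.263 × 7.76×10⁻⁷ / (4π×10⁻⁷) = 1.02 A.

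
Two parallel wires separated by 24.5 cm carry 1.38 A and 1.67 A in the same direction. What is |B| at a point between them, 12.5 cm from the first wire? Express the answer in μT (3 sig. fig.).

B ≈ 0.575 μT

Each long wire gives B = μ₀I/(2πd). Distances are d₁ = 0.125 m and d₂ = 0.12 m.
B₁ = 2.21×10⁻⁶ T, B₂ = 2.78×10⁻⁶ T.
Between parallel currents the two contributions point in opposite directions, so they subtract. B = |B₁ − B₂| = |2.21×10⁻⁶ − 2.78×10⁻⁶| = 5.75×10⁻⁷ T.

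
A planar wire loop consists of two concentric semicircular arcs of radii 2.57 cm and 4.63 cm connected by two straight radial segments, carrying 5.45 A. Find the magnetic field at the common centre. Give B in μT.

The radial connectors point toward the centre, so dl × r̂ = 0 and they contribute nothing.
Each semicircle gives μ₀I/(4R): inner arc 6.66×10⁻⁵ T, outer arc 3.70×10⁻⁵ T.
The two arcs carry current in opposite angular senses, so their fields oppose: B = |6.66×10⁻⁵ − 3.70×10⁻⁵| = 2.96×10⁻⁵ T.

B ≈ 29.6 μT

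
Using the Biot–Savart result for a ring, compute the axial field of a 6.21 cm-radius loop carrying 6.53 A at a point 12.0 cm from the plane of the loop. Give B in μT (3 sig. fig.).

B ≈ 6.41 μT

On the axis of a circular loop, B = μ₀IR² / [2(R²+z²)^(3/2)].
R² + z² = (0.0621)² + (0.12)² = 0.01826 m², and (R²+z²)^(3/2) = 2.47×10⁻³ m³.
B = (4π×10⁻⁷ × 6.53 × 0.003856) / (2 × 2.47×10⁻³) = 6.41×10⁻⁶ T.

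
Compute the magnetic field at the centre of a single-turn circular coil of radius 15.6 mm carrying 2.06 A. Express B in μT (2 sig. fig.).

B ≈ 83 μT

At the centre of a circular loop the Biot–Savart law gives B = μ₀I/(2R).
B = (4π×10⁻⁷ × 2.06) / (2 × 0.0156) = 8.30×10⁻⁵ T.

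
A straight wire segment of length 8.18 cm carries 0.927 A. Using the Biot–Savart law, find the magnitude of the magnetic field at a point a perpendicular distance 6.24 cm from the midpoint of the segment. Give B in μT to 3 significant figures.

For a finite straight segment, B = (μ₀I/4πd)(sinθ₁ + sinθ₂), where θ₁, θ₂ are the angles from the perpendicular to each end.
The perpendicular from the point meets the wire at its midpoint, so each end is L/2 = 0.0409 m away along the wire.
sinθ₁ = 0.0409/√(0.0409²+0.0624²) = 0.5482; sinθ₂ = 0.0409/√(0.0409²+0.0624²) = 0.5482.
B = (4π×10⁻⁷ × 0.927) / (4π × 0.0624) × (0.5482 + 0.5482) = 1.63×10⁻⁶ T.

B ≈ 1.63 μT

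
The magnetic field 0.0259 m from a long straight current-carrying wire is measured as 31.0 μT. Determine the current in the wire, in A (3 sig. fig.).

For a long straight wire B = μ₀I/(2πd), so I = 2πdB/μ₀.
I = 2π × 0.0259 × 3.10×10⁻⁵ / (4π×10⁻⁷) = 4.01 A.

I ≈ 4.01 A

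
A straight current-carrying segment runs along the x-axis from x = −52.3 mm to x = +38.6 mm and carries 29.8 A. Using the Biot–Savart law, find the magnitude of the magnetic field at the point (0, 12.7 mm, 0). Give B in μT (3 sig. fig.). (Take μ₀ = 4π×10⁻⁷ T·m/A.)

B ≈ 451 μT

For a finite straight segment, B = (μ₀I/4πd)(sinθ₁ + sinθ₂), where θ₁, θ₂ are the angles from the perpendicular to each end.
The perpendicular distance is d = 0.0127 m; the end-offsets along the wire are a = 0.0523 m and b = 0.0386 m.
sinθ₁ = 0.0523/√(0.0523²+0.0127²) = 0.9718; sinθ₂ = 0.0386/√(0.0386²+0.0127²) = 0.9499.
B = (4π×10⁻⁷ × 29.8) / (4π × 0.0127) × (0.9718 + 0.9499) = 4.51×10⁻⁴ T.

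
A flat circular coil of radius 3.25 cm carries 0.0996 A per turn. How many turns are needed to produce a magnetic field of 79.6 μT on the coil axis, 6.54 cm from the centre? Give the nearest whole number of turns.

N = 469

For an N-turn coil, B = Nμ₀IR²/[2(R²+z²)^(3/2)]. A single turn gives B₁ = 1.70×10⁻⁷ T with R = 0.0325 m, z = 0.0654 m.
N = B/B₁ = 7.96×10⁻⁵ / 1.70×10⁻⁷ = 469.05.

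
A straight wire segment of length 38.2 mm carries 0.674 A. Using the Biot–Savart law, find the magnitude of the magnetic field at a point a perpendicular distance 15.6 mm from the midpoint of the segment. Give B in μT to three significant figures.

B ≈ 6.69 μT

For a finite straight segment, B = (μ₀I/4πd)(sinθ₁ + sinθ₂), where θ₁, θ₂ are the angles from the perpendicular to each end.
The perpendicular from the point meets the wire at its midpoint, so each end is L/2 = 0.0191 m away along the wire.
sinθ₁ = 0.0191/√(0.0191²+0.0156²) = 0.7745; sinθ₂ = 0.0191/√(0.0191²+0.0156²) = 0.7745.
B = (4π×10⁻⁷ × 0.674) / (4π × 0.0156) × (0.7745 + 0.7745) = 6.69×10⁻⁶ T.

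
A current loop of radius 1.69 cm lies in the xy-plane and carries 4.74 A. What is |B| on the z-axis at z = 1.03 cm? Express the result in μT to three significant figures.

On the axis of a circular loop, B = μ₀IR² / [2(R²+z²)^(3/2)].
R² + z² = (0.0169)² + (0.0103)² = 0.0003917 m², and (R²+z²)^(3/2) = 7.75×10⁻⁶ m³.
B = (4π×10⁻⁷ × 4.74 × 0.0002856) / (2 × 7.75×10⁻⁶) = 1.10×10⁻⁴ T.

B ≈ 110 μT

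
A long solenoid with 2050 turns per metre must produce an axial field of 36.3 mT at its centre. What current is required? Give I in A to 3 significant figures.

I ≈ 14.1 A

Inside a long solenoid B = μ₀nI with n = 2050 m⁻¹, so I = B/(μ₀n).
I = 3.63×10⁻² / (4π×10⁻⁷ × 2050) = 14.1 A.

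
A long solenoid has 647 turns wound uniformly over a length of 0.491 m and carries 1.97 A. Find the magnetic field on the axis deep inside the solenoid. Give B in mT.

B ≈ 3.26 mT

Inside a long solenoid, B = μ₀nI with n = 1318 turns/m.
B = 4π×10⁻⁷ × 1318 × 1.97 = 3.26×10⁻³ T.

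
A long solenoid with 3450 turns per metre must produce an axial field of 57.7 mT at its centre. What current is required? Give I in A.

Inside a long solenoid B = μ₀nI with n = 3450 m⁻¹, so I = B/(μ₀n).
I = 5.77×10⁻² / (4π×10⁻⁷ × 3450) = 13.3 A.

I ≈ 13.3 A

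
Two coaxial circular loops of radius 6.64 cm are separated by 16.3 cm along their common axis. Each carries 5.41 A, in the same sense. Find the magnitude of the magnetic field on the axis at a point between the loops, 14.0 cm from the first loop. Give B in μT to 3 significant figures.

Each loop contributes B = μ₀IR²/[2(R²+z²)^(3/2)] on the axis, with z measured from that loop.
Loop 1 (z = 0.14 m): B₁ = 4.03×10⁻⁶ T. Loop 2 (z = 0.023 m): B₂ = 4.32×10⁻⁵ T.
The fields add: B = B₁ + B₂ = 4.72×10⁻⁵ T.

B ≈ 47.2 μT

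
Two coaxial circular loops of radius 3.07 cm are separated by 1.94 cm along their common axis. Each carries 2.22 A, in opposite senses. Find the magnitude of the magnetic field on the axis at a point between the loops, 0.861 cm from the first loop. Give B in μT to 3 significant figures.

Each loop contributes B = μ₀IR²/[2(R²+z²)^(3/2)] on the axis, with z measured from that loop.
Loop 1 (z = 0.00861 m): B₁ = 4.06×10⁻⁵ T. Loop 2 (z = 0.01079 m): B₂ = 3.82×10⁻⁵ T.
The fields oppose: B = |B₁ − B₂| = 2.41×10⁻⁶ T.

B ≈ 2.41 μT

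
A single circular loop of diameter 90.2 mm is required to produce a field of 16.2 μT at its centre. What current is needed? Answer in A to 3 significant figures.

I ≈ 1.16 A

At the centre of a circular loop B = μ₀I/(2R), so I = 2RB/μ₀.
With R = 0.0451 m, I = 2 × 0.0451 × 1.62×10⁻⁵ / (4π×10⁻⁷) = 1.16 A.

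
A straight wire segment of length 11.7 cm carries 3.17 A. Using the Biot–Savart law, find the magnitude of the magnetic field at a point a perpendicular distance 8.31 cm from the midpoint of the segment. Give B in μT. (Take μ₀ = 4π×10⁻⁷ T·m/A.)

For a finite straight segment, B = (μ₀I/4πd)(sinθ₁ + sinθ₂), where θ₁, θ₂ are the angles from the perpendicular to each end.
The perpendicular from the point meets the wire at its midpoint, so each end is L/2 = 0.0585 m away along the wire.
sinθ₁ = 0.0585/√(0.0585²+0.0831²) = 0.5756; sinθ₂ = 0.0585/√(0.0585²+0.0831²) = 0.5756.
B = (4π×10⁻⁷ × 3.17) / (4π × 0.0831) × (0.5756 + 0.5756) = 4.39×10⁻⁶ T.

B ≈ 4.39 μT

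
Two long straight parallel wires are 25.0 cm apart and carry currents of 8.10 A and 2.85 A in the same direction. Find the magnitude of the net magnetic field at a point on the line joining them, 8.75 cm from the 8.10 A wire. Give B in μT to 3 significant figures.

Each long wire gives B = μ₀I/(2πd). Distances are d₁ = 0.0875 m and d₂ = 0.1625 m.
B₁ = 1.85×10⁻⁵ T, B₂ = 3.51×10⁻⁶ T.
Between parallel currents the two contributions point in opposite directions, so they subtract. B = |B₁ − B₂| = |1.85×10⁻⁵ − 3.51×10⁻⁶| = 1.50×10⁻⁵ T.

B ≈ 15.0 μT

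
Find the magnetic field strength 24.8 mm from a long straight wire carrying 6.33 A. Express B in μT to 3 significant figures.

B ≈ 51.0 μT

For an infinitely long straight wire, B = μ₀I/(2πd).
B = (4π×10⁻⁷ × 6.33) / (2π × 0.0248) = 5.10×10⁻⁵ T.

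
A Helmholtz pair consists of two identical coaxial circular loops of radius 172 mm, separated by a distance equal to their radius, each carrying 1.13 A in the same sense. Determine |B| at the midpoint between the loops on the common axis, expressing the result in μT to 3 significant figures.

Each loop contributes B = μ₀IR²/[2(R²+z²)^(3/2)] on the axis, with z measured from that loop.
Loop 1 (z = 0.086 m): B₁ = 2.95×10⁻⁶ T. Loop 2 (z = 0.086 m): B₂ = 2.95×10⁻⁶ T.
The fields add: B = B₁ + B₂ = 5.91×10⁻⁶ T.

B ≈ 5.91 μT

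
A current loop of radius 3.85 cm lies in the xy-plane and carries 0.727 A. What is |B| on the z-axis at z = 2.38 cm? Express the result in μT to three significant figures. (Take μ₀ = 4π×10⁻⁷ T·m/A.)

B ≈ 7.30 μT

On the axis of a circular loop, B = μ₀IR² / [2(R²+z²)^(3/2)].
R² + z² = (0.0385)² + (0.0238)² = 0.002049 m², and (R²+z²)^(3/2) = 9.27×10⁻⁵ m³.
B = (4π×10⁻⁷ × 0.727 × 0.001482) / (2 × 9.27×10⁻⁵) = 7.30×10⁻⁶ T.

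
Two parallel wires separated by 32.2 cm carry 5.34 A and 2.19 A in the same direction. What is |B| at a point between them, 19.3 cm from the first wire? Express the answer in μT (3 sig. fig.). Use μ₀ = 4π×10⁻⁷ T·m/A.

B ≈ 2.14 μT

Each long wire gives B = μ₀I/(2πd). Distances are d₁ = 0.193 m and d₂ = 0.129 m.
B₁ = 5.53×10⁻⁶ T, B₂ = 3.40×10⁻⁶ T.
Between parallel currents the two contributions point in opposite directions, so they subtract. B = |B₁ − B₂| = |5.53×10⁻⁶ − 3.40×10⁻⁶| = 2.14×10⁻⁶ T.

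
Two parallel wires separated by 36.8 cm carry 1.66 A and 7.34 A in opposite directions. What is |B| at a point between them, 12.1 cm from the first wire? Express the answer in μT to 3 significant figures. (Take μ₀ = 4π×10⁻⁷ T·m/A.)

B ≈ 8.69 μT

Each long wire gives B = μ₀I/(2πd). Distances are d₁ = 0.121 m and d₂ = 0.247 m.
B₁ = 2.74×10⁻⁶ T, B₂ = 5.94×10⁻⁶ T.
Between antiparallel currents both contributions point the same way, so they add. B = B₁ + B₂ = 2.74×10⁻⁶ + 5.94×10⁻⁶ = 8.69×10⁻⁶ T.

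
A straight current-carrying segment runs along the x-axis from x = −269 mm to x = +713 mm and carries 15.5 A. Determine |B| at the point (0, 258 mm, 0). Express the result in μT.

B ≈ 9.99 μT

For a finite straight segment, B = (μ₀I/4πd)(sinθ₁ + sinθ₂), where θ₁, θ₂ are the angles from the perpendicular to each end.
The perpendicular distance is d = 0.258 m; the end-offsets along the wire are a = 0.269 m and b = 0.713 m.
sinθ₁ = 0.269/√(0.269²+0.258²) = 0.7217; sinθ₂ = 0.713/√(0.713²+0.258²) = 0.9403.
B = (4π×10⁻⁷ × 15.5) / (4π × 0.258) × (0.7217 + 0.9403) = 9.99×10⁻⁶ T.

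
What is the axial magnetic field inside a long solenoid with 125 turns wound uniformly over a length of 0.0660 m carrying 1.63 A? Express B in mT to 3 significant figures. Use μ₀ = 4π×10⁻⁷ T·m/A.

B ≈ 3.88 mT

Inside a long solenoid, B = μ₀nI with n = 1894 turns/m.
B = 4π×10⁻⁷ × 1894 × 1.63 = 3.88×10⁻³ T.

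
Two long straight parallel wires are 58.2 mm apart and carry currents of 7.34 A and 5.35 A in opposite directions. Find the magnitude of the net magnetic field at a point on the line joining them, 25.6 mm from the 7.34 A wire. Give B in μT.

B ≈ 90.2 μT

Each long wire gives B = μ₀I/(2πd). Distances are d₁ = 0.0256 m and d₂ = 0.0326 m.
B₁ = 5.73×10⁻⁵ T, B₂ = 3.28×10⁻⁵ T.
Between antiparallel currents both contributions point the same way, so they add. B = B₁ + B₂ = 5.73×10⁻⁵ + 3.28×10⁻⁵ = 9.02×10⁻⁵ T.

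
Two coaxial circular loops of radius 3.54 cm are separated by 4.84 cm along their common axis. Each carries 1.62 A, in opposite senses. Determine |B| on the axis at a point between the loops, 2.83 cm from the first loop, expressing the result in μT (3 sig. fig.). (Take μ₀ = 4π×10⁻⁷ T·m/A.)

B ≈ 5.21 μT

Each loop contributes B = μ₀IR²/[2(R²+z²)^(3/2)] on the axis, with z measured from that loop.
Loop 1 (z = 0.0283 m): B₁ = 1.37×10⁻⁵ T. Loop 2 (z = 0.0201 m): B₂ = 1.89×10⁻⁵ T.
The fields oppose: B = |B₁ − B₂| = 5.21×10⁻⁶ T.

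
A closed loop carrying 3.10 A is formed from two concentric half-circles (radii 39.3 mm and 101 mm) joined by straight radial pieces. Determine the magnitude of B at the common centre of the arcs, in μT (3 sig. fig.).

The radial connectors point toward the centre, so dl × r̂ = 0 and they contribute nothing.
Each semicircle gives μ₀I/(4R): inner arc 2.48×10⁻⁵ T, outer arc 9.64×10⁻⁶ T.
The two arcs carry current in opposite angular senses, so their fields oppose: B = |2.48×10⁻⁵ − 9.64×10⁻⁶| = 1.51×10⁻⁵ T.

B ≈ 15.1 μT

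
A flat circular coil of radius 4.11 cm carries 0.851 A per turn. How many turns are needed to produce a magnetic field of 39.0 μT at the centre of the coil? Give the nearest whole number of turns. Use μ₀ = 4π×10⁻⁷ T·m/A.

N = 3

For an N-turn coil, B = Nμ₀I/(2R). A single turn gives B₁ = 1.30×10⁻⁵ T with R = 0.0411 m.
N = B/B₁ = 3.90×10⁻⁵ / 1.30×10⁻⁵ = 3.00.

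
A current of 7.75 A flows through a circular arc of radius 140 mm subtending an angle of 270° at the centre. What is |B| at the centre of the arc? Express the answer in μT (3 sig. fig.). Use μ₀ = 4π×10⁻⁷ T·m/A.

B ≈ 26.1 μT

The Biot–Savart field of a circular arc at its centre is B = μ₀Iφ/(4πR), with φ = 4.712 rad.
B = (4π×10⁻⁷ × 7.75 × 4.712) / (4π × 0.14) = 2.61×10⁻⁵ T.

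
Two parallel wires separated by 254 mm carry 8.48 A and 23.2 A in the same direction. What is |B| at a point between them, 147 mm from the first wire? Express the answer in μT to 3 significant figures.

B ≈ 31.8 μT

Each long wire gives B = μ₀I/(2πd). Distances are d₁ = 0.147 m and d₂ = 0.107 m.
B₁ = 1.15×10⁻⁵ T, B₂ = 4.34×10⁻⁵ T.
Between parallel currents the two contributions point in opposite directions, so they subtract. B = |B₁ − B₂| = |1.15×10⁻⁵ − 4.34×10⁻⁵| = 3.18×10⁻⁵ T.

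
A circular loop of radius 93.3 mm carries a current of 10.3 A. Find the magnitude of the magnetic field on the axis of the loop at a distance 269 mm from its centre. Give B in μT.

On the axis of a circular loop, B = μ₀IR² / [2(R²+z²)^(3/2)].
R² + z² = (0.0933)² + (0.269)² = 0.08107 m², and (R²+z²)^(3/2) = 2.31×10⁻² m³.
B = (4π×10⁻⁷ × 10.3 × 0.008705) / (2 × 2.31×10⁻²) = 2.44×10⁻⁶ T.

B ≈ 2.44 μT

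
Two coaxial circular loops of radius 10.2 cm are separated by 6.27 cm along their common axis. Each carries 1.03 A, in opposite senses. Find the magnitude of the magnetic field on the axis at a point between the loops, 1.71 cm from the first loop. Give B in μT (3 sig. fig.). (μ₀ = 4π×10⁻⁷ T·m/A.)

Each loop contributes B = μ₀IR²/[2(R²+z²)^(3/2)] on the axis, with z measured from that loop.
Loop 1 (z = 0.0171 m): B₁ = 6.09×10⁻⁶ T. Loop 2 (z = 0.0456 m): B₂ = 4.83×10⁻⁶ T.
The fields oppose: B = |B₁ − B₂| = 1.26×10⁻⁶ T.

B ≈ 1.26 μT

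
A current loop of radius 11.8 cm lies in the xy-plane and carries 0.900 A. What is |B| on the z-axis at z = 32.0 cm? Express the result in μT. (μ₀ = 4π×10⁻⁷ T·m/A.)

On the axis of a circular loop, B = μ₀IR² / [2(R²+z²)^(3/2)].
R² + z² = (0.118)² + (0.32)² = 0.1163 m², and (R²+z²)^(3/2) = 3.97×10⁻² m³.
B = (4π×10⁻⁷ × 0.900 × 0.01392) / (2 × 3.97×10⁻²) = 1.98×10⁻⁷ T.

B ≈ 0.198 μT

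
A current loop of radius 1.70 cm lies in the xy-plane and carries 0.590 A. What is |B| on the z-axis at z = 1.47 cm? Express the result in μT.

B ≈ 9.44 μT

On the axis of a circular loop, B = μ₀IR² / [2(R²+z²)^(3/2)].
R² + z² = (0.017)² + (0.0147)² = 0.0005051 m², and (R²+z²)^(3/2) = 1.14×10⁻⁵ m³.
B = (4π×10⁻⁷ × 0.590 × 0.000289) / (2 × 1.14×10⁻⁵) = 9.44×10⁻⁶ T.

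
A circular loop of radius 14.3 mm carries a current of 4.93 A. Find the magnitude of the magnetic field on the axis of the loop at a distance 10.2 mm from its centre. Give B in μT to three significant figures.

B ≈ 117 μT

On the axis of a circular loop, B = μ₀IR² / [2(R²+z²)^(3/2)].
R² + z² = (0.0143)² + (0.0102)² = 0.0003085 m², and (R²+z²)^(3/2) = 5.42×10⁻⁶ m³.
B = (4π×10⁻⁷ × 4.93 × 0.0002045) / (2 × 5.42×10⁻⁶) = 1.17×10⁻⁴ T.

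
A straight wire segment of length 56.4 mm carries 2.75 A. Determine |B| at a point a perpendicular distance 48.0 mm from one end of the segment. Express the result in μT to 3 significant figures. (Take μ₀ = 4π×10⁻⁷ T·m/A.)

B ≈ 4.36 μT

For a finite straight segment, B = (μ₀I/4πd)(sinθ₁ + sinθ₂), where θ₁, θ₂ are the angles from the perpendicular to each end.
The perpendicular foot is at one end, so the two end-offsets along the wire are 0 and L = 0.0564 m.
sinθ₁ = 0/√(0²+0.048²) = 0.0000; sinθ₂ = 0.0564/√(0.0564²+0.048²) = 0.7615.
B = (4π×10⁻⁷ × 2.75) / (4π × 0.048) × (0.0000 + 0.7615) = 4.36×10⁻⁶ T.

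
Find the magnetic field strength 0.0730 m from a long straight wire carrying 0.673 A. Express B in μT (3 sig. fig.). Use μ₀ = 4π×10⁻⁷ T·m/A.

For an infinitely long straight wire, B = μ₀I/(2πd).
B = (4π×10⁻⁷ × 0.673) / (2π × 0.073) = 1.84×10⁻⁶ T.

B ≈ 1.84 μT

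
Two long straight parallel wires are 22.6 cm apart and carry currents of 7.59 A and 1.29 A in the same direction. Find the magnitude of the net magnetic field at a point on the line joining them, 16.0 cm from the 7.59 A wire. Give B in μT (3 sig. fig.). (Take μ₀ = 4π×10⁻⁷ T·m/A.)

B ≈ 5.58 μT

Each long wire gives B = μ₀I/(2πd). Distances are d₁ = 0.16 m and d₂ = 0.066 m.
B₁ = 9.49×10⁻⁶ T, B₂ = 3.91×10⁻⁶ T.
Between parallel currents the two contributions point in opposite directions, so they subtract. B = |B₁ − B₂| = |9.49×10⁻⁶ − 3.91×10⁻⁶| = 5.58×10⁻⁶ T.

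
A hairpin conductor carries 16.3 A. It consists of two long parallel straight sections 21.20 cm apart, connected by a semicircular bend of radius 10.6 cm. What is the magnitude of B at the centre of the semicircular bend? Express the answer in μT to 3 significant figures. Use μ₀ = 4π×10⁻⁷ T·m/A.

B ≈ 79.1 μT

The semicircular arc contributes B_arc = μ₀I·π/(4πR) = μ₀I/(4R) = 4.83×10⁻⁵ T.
Each semi-infinite lead is at perpendicular distance R = 0.106 m from the centre, with the perpendicular foot at its near end, so it contributes μ₀I/(4πR); both point the same way, together 3.08×10⁻⁵ T.
Arc and leads all point the same direction: B = 4.83×10⁻⁵ + 3.08×10⁻⁵ = 7.91×10⁻⁵ T.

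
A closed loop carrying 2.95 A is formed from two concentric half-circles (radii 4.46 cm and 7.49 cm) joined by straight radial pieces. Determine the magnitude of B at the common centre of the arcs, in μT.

B ≈ 8.41 μT

The radial connectors point toward the centre, so dl × r̂ = 0 and they contribute nothing.
Each semicircle gives μ₀I/(4R): inner arc 2.08×10⁻⁵ T, outer arc 1.24×10⁻⁵ T.
The two arcs carry current in opposite angular senses, so their fields oppose: B = |2.08×10⁻⁵ − 1.24×10⁻⁵| = 8.41×10⁻⁶ T.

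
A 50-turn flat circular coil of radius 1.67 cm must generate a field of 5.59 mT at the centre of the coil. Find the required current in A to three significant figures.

For an N-turn coil, B = Nμ₀I/(2R) with R = 0.0167 m, so I = 2RB/(Nμ₀) = 2 × 0.0167 × 5.59×10⁻³ / (50 × 4π×10⁻⁷) = 2.97 A.

I ≈ 2.97 A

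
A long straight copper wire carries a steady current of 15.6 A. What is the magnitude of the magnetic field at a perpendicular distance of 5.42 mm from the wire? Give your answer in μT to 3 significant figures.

For an infinitely long straight wire, B = μ₀I/(2πd).
B = (4π×10⁻⁷ × 15.6) / (2π × 0.00542) = 5.76×10⁻⁴ T.

B ≈ 576 μT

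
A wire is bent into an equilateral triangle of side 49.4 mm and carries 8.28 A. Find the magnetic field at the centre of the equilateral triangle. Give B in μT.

Each side is a finite straight segment at perpendicular distance d = a/(2 tan(π/3)) = 0.01426 m from the centre, with end-angles ±π/3.
One side contributes B₁ = (μ₀I/4πd)·2 sin(π/3) = 1.01×10⁻⁴ T.
All 3 sides add in the same direction: B = 3 × 1.01×10⁻⁴ = 3.02×10⁻⁴ T.

B ≈ 302 μT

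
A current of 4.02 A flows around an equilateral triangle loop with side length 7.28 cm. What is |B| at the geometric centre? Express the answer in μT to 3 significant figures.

B ≈ 99.4 μT

Each side is a finite straight segment at perpendicular distance d = a/(2 tan(π/3)) = 0.02102 m from the centre, with end-angles ±π/3.
One side contributes B₁ = (μ₀I/4πd)·2 sin(π/3) = 3.31×10⁻⁵ T.
All 3 sides add in the same direction: B = 3 × 3.31×10⁻⁵ = 9.94×10⁻⁵ T.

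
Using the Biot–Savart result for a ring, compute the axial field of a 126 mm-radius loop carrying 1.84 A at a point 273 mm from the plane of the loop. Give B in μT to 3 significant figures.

B ≈ 0.675 μT

On the axis of a circular loop, B = μ₀IR² / [2(R²+z²)^(3/2)].
R² + z² = (0.126)² + (0.273)² = 0.09041 m², and (R²+z²)^(3/2) = 2.72×10⁻² m³.
B = (4π×10⁻⁷ × 1.84 × 0.01588) / (2 × 2.72×10⁻²) = 6.75×10⁻⁷ T.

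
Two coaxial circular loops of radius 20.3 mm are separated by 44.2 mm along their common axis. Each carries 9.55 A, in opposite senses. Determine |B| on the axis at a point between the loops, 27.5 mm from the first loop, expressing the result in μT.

Each loop contributes B = μ₀IR²/[2(R²+z²)^(3/2)] on the axis, with z measured from that loop.
Loop 1 (z = 0.0275 m): B₁ = 6.19×10⁻⁵ T. Loop 2 (z = 0.0167 m): B₂ = 1.36×10⁻⁴ T.
The fields oppose: B = |B₁ − B₂| = 7.42×10⁻⁵ T.

B ≈ 74.2 μT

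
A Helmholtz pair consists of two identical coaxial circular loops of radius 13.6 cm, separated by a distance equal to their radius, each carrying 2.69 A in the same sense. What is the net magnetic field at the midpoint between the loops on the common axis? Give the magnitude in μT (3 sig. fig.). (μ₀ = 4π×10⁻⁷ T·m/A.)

B ≈ 17.8 μT

Each loop contributes B = μ₀IR²/[2(R²+z²)^(3/2)] on the axis, with z measured from that loop.
Loop 1 (z = 0.068 m): B₁ = 8.89×10⁻⁶ T. Loop 2 (z = 0.068 m): B₂ = 8.89×10⁻⁶ T.
The fields add: B = B₁ + B₂ = 1.78×10⁻⁵ T.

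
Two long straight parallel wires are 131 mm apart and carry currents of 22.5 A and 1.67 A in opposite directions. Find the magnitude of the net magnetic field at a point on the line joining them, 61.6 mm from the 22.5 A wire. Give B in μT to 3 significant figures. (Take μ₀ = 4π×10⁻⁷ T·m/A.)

Each long wire gives B = μ₀I/(2πd). Distances are d₁ = 0.0616 m and d₂ = 0.0694 m.
B₁ = 7.31×10⁻⁵ T, B₂ = 4.81×10⁻⁶ T.
Between antiparallel currents both contributions point the same way, so they add. B = B₁ + B₂ = 7.31×10⁻⁵ + 4.81×10⁻⁶ = 7.79×10⁻⁵ T.

B ≈ 77.9 μT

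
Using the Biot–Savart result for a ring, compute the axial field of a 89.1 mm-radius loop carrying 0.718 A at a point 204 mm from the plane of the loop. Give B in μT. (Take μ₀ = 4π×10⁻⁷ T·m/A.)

B ≈ 0.325 μT

On the axis of a circular loop, B = μ₀IR² / [2(R²+z²)^(3/2)].
R² + z² = (0.0891)² + (0.204)² = 0.04955 m², and (R²+z²)^(3/2) = 1.10×10⁻² m³.
B = (4π×10⁻⁷ × 0.718 × 0.007939) / (2 × 1.10×10⁻²) = 3.25×10⁻⁷ T.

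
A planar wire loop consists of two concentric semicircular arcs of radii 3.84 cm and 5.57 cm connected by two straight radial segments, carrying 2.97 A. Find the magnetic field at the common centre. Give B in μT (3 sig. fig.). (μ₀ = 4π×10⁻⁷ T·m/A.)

The radial connectors point toward the centre, so dl × r̂ = 0 and they contribute nothing.
Each semicircle gives μ₀I/(4R): inner arc 2.43×10⁻⁵ T, outer arc 1.68×10⁻⁵ T.
The two arcs carry current in opposite angular senses, so their fields oppose: B = |2.43×10⁻⁵ − 1.68×10⁻⁵| = 7.55×10⁻⁶ T.

B ≈ 7.55 μT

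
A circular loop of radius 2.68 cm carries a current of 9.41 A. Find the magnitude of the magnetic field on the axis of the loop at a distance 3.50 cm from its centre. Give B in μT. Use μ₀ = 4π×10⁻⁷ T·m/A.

On the axis of a circular loop, B = μ₀IR² / [2(R²+z²)^(3/2)].
R² + z² = (0.0268)² + (0.035)² = 0.001943 m², and (R²+z²)^(3/2) = 8.57×10⁻⁵ m³.
B = (4π×10⁻⁷ × 9.41 × 0.0007182) / (2 × 8.57×10⁻⁵) = 4.96×10⁻⁵ T.

B ≈ 49.6 μT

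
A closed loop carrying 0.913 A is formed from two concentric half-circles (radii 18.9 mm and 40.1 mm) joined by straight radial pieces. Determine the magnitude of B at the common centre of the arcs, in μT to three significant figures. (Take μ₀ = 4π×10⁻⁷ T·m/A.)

The radial connectors point toward the centre, so dl × r̂ = 0 and they contribute nothing.
Each semicircle gives μ₀I/(4R): inner arc 1.52×10⁻⁵ T, outer arc 7.15×10⁻⁶ T.
The two arcs carry current in opposite angular senses, so their fields oppose: B = |1.52×10⁻⁵ − 7.15×10⁻⁶| = 8.02×10⁻⁶ T.

B ≈ 8.02 μT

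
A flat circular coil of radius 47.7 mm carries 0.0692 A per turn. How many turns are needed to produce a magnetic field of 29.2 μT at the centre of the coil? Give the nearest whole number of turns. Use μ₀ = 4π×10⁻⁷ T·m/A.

For an N-turn coil, B = Nμ₀I/(2R). A single turn gives B₁ = 9.12×10⁻⁷ T with R = 0.0477 m.
N = B/B₁ = 2.92×10⁻⁵ / 9.12×10⁻⁷ = 32.03.

N = 32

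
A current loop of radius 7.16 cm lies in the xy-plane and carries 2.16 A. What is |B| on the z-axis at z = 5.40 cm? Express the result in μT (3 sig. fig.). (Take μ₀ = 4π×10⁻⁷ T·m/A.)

B ≈ 9.65 μT

On the axis of a circular loop, B = μ₀IR² / [2(R²+z²)^(3/2)].
R² + z² = (0.0716)² + (0.054)² = 0.008043 m², and (R²+z²)^(3/2) = 7.21×10⁻⁴ m³.
B = (4π×10⁻⁷ × 2.16 × 0.005127) / (2 × 7.21×10⁻⁴) = 9.65×10⁻⁶ T.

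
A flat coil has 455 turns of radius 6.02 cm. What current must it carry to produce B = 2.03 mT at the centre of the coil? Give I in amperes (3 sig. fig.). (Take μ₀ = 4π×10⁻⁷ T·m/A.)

For an N-turn coil, B = Nμ₀I/(2R) with R = 0.0602 m, so I = 2RB/(Nμ₀) = 2 × 0.0602 × 2.03×10⁻³ / (455 × 4π×10⁻⁷) = 0.427 A.

I ≈ 0.427 A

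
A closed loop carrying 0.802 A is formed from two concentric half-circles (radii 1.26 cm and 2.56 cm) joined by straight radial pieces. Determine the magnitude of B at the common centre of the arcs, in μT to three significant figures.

The radial connectors point toward the centre, so dl × r̂ = 0 and they contribute nothing.
Each semicircle gives μ₀I/(4R): inner arc 2.00×10⁻⁵ T, outer arc 9.84×10⁻⁶ T.
The two arcs carry current in opposite angular senses, so their fields oppose: B = |2.00×10⁻⁵ − 9.84×10⁻⁶| = 1.02×10⁻⁵ T.

B ≈ 10.2 μT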